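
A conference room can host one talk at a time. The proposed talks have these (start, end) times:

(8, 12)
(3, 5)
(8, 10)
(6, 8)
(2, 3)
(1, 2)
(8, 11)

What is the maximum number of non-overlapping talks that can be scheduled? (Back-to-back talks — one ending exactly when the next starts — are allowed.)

5

Order by finish time; keep every interval that doesn't clash with the previous kept one.
By end time: (1,2), (2,3), (3,5), (6,8), (8,10), (8,11), (8,12).
Pick (1,2); next start ≥ 2 → (2,3); next start ≥ 3 → (3,5); next start ≥ 5 → (6,8); next start ≥ 8 → (8,10).
Selected 5 talks.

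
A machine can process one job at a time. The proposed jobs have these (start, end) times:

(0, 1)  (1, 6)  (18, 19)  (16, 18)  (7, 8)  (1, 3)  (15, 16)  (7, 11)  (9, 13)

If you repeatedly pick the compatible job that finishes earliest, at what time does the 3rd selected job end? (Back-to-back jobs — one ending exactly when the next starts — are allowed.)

Sorted by end: (0,1)  (1,3)  (1,6)  (7,8)  (7,11)  (9,13)  (15,16)  (16,18)  (18,19)
take (0,1); take (1,3); take (7,8); skip (7,11); take (9,13); take (15,16); take (16,18); take (18,19).
Selected: (0,1) (1,3) (7,8) (9,13) (15,16) (16,18) (18,19)

8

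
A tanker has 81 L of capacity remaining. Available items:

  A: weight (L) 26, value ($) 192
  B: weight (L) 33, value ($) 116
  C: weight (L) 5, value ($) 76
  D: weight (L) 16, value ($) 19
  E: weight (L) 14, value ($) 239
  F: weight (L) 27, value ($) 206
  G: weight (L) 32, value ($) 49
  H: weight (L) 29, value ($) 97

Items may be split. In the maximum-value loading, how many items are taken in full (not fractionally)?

4

Greedy by value/weight ratio, highest first.
Ratios (sorted): E 17.07, C 15.20, F 7.63, A 7.38, B 3.52, H 3.34, G 1.53, D 1.19
take E (14 @ 239); take C (5 @ 76); take F (27 @ 206); take A (26 @ 192); take 9/33 of B → 31.64. Capacity used 81/81.
4 item(s) taken whole; one partial (take 9/33 of B).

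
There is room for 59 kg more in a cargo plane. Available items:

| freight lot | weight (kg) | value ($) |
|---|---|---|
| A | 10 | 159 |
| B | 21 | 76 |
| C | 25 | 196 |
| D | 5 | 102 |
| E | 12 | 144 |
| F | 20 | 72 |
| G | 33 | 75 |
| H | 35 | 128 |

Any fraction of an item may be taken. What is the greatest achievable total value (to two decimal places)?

Greedy by value/weight ratio, highest first.
Ratios (sorted): D 20.40, A 15.90, E 12.00, C 7.84, H 3.66, B 3.62, F 3.60, G 2.27
take D (5 @ 102); take A (10 @ 159); take E (12 @ 144); take C (25 @ 196); take 7/35 of H → 25.60. Capacity used 59/59.
Total value = 626.60

626.60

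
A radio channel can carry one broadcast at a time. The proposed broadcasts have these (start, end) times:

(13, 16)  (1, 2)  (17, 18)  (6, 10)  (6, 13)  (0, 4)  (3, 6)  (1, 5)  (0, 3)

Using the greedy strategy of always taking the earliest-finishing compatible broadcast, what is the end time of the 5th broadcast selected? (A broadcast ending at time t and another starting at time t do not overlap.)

18

Sort by end time and greedily take each interval whose start is ≥ the last chosen end.
Sorted by end: (1,2)  (0,3)  (0,4)  (1,5)  (3,6)  (6,10)  (6,13)  (13,16)  (17,18)
take (1,2); skip (0,3); skip (1,5); take (3,6); take (6,10); take (13,16); take (17,18).
Selected: (1,2) (3,6) (6,10) (13,16) (17,18)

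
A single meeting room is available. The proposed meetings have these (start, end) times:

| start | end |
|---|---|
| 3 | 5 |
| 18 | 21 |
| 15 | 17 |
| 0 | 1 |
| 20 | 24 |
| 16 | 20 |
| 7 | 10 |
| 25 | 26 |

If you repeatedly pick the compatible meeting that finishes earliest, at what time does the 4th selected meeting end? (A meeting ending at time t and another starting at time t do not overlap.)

Sort by end time and greedily take each interval whose start is ≥ the last chosen end.
By end time: (0,1), (3,5), (7,10), (15,17), (16,20), (18,21), (20,24), (25,26).
Pick (0,1); next start ≥ 1 → (3,5); next start ≥ 5 → (7,10); next start ≥ 10 → (15,17); next start ≥ 17 → (18,21); next start ≥ 21 → (25,26).
Selected: (0,1) (3,5) (7,10) (15,17) (18,21) (25,26)

17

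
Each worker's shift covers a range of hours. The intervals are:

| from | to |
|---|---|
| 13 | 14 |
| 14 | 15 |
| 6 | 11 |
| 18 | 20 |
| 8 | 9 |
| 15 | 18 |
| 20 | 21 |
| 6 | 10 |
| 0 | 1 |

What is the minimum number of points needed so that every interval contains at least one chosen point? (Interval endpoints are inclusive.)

5

Process intervals by earliest right end; each time one isn't hit yet, stab at its right endpoint.
By right end: [0,1]  [8,9]  [6,10]  [6,11]  [13,14]  [14,15]  [15,18]  [18,20]  [20,21]
[0,1] uncovered → point at 1; [8,9] uncovered → point at 9; [13,14] uncovered → point at 14; [15,18] uncovered → point at 18; [20,21] uncovered → point at 21.
Points: 1, 9, 14, 18, 21 (5 total).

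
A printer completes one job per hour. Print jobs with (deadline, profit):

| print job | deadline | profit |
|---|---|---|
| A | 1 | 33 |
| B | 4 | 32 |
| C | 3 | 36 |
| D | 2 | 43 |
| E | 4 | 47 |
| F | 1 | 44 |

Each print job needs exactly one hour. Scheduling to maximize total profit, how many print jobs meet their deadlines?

4

Take jobs in profit order; each goes to the latest open slot no later than its deadline.
Profit order: E=47 F=44 D=43 C=36 A=33 B=32
Assign: E→slot 4, F→slot 1, D→slot 2, C→slot 3, A skipped, B skipped.
Slots: [1:F] [2:D] [3:C] [4:E]
4 of 6 scheduled.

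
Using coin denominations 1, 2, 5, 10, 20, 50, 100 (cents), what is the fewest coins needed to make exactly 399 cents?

399 = 3×100 + 1×50 + 2×20 + 1×5 + 2×2
Total coins = 3 + 1 + 2 + 1 + 2 = 9

9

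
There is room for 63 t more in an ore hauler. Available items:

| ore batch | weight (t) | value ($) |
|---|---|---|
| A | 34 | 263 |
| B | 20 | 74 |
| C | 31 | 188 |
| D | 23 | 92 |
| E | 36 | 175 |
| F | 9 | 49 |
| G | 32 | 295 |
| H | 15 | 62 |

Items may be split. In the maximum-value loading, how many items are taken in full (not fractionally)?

1

Greedy by value/weight ratio, highest first.
Order: G (295/32=9.22) > A (263/34=7.74) > C (188/31=6.06) > F (49/9=5.44) > E (175/36=4.86) > H (62/15=4.13) > D (92/23=4.00) > B (74/20=3.70)
Fill: take G (32 @ 295) → take 31/34 of A → 239.79; 63/63 used.
1 item(s) taken whole; one partial (take 31/34 of A).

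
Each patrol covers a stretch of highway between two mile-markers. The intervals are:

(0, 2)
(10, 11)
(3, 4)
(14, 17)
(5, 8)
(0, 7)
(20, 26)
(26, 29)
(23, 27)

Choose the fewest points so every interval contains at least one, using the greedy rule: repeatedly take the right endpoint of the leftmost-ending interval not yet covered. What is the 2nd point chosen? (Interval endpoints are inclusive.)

Sort by right endpoint; whenever an interval is uncovered, place a point at its right end.
By right end: [0,2]  [3,4]  [0,7]  [5,8]  [10,11]  [14,17]  [20,26]  [23,27]  [26,29]
[0,2] uncovered → point at 2; [3,4] uncovered → point at 4; [5,8] uncovered → point at 8; [10,11] uncovered → point at 11; [14,17] uncovered → point at 17; [20,26] uncovered → point at 26.
Points: 2, 4, 8, 11, 17, 26 (6 total).

4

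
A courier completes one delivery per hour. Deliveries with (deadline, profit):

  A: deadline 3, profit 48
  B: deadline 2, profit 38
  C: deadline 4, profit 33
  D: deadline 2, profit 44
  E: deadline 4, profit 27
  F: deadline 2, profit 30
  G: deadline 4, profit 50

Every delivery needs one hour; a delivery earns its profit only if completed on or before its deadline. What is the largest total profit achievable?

180

Sort by profit descending; place each in the latest free slot ≤ its deadline.
By profit: G(d4,50), A(d3,48), D(d2,44), B(d2,38), C(d4,33), F(d2,30), E(d4,27)
G→slot 4; A→slot 3; D→slot 2; B→slot 1; C skipped; F skipped; E skipped.
Profit = 38 + 44 + 48 + 50 = 180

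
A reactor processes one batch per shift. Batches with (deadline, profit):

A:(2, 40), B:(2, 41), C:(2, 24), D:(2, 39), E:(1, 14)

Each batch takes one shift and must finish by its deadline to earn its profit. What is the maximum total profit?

Take jobs in profit order; each goes to the latest open slot no later than its deadline.
Profit order: B=41 A=40 D=39 C=24 E=14
Assign: B→slot 2, A→slot 1, D skipped, C skipped, E skipped.
Slots: [1:A] [2:B]
Profit = 40 + 41 = 81

81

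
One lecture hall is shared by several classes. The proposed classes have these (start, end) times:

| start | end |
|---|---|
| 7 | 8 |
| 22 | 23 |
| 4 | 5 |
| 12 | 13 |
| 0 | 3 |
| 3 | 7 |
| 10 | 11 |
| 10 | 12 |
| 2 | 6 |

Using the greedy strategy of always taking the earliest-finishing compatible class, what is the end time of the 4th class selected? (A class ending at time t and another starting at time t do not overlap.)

Sorted by end: (0,3)  (4,5)  (2,6)  (3,7)  (7,8)  (10,11)  (10,12)  (12,13)  (22,23)
take (0,3); take (4,5); skip (2,6); take (7,8); take (10,11); take (12,13); take (22,23).
Selected: (0,3) (4,5) (7,8) (10,11) (12,13) (22,23)

11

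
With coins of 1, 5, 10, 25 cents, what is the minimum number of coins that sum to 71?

5

71 − 2×25→21 − 2×10→1 − 1×1→0
Total coins = 2 + 2 + 1 = 5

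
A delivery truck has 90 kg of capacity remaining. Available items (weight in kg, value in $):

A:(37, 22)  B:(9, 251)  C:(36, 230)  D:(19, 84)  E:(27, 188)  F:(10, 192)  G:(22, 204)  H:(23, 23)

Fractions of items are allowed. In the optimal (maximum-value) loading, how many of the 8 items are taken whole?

Ratios (sorted): B 27.89, F 19.20, G 9.27, E 6.96, C 6.39, D 4.42, H 1.00, A 0.59
take B (9 @ 251); take F (10 @ 192); take G (22 @ 204); take E (27 @ 188); take 22/36 of C → 140.56. Capacity used 90/90.
4 item(s) taken whole; one partial (take 22/36 of C).

4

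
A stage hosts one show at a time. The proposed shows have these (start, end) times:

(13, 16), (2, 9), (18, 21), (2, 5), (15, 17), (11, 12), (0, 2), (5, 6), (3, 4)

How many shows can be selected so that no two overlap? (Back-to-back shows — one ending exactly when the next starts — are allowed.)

6

Sort by end time and greedily take each interval whose start is ≥ the last chosen end.
Sorted by end: (0,2)  (3,4)  (2,5)  (5,6)  (2,9)  (11,12)  (13,16)  (15,17)  (18,21)
take (0,2); take (3,4); take (5,6); skip (2,9); take (11,12); take (13,16); take (18,21).
Selected 6 shows.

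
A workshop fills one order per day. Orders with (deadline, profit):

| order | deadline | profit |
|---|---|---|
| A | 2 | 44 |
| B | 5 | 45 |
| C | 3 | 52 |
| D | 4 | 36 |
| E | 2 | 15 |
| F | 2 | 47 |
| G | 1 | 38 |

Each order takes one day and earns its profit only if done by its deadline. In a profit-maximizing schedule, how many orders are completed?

Take jobs in profit order; each goes to the latest open slot no later than its deadline.
Profit order: C=52 F=47 B=45 A=44 G=38 D=36 E=15
Assign: C→slot 3, F→slot 2, B→slot 5, A→slot 1, G skipped, D→slot 4, E skipped.
Slots: [1:A] [2:F] [3:C] [4:D] [5:B]
5 of 7 scheduled.

5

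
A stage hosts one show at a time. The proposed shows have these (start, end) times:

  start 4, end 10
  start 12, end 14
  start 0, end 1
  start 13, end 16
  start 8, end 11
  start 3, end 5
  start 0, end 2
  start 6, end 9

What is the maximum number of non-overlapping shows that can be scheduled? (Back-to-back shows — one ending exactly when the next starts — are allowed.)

4

Greedy by earliest finish: after sorting by end time, pick each interval compatible with the last pick.
Sorted by end: (0,1)  (0,2)  (3,5)  (6,9)  (4,10)  (8,11)  (12,14)  (13,16)
take (0,1); take (3,5); take (6,9); take (12,14).
Selected 4 shows.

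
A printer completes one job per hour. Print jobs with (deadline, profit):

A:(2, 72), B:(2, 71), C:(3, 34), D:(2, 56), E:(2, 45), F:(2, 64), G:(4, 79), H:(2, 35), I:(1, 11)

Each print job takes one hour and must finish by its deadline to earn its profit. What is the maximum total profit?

256

Sort by profit descending; place each in the latest free slot ≤ its deadline.
Profit order: G=79 A=72 B=71 F=64 D=56 E=45 H=35 C=34 I=11
Assign: G→slot 4, A→slot 2, B→slot 1, F skipped, D skipped, E skipped, H skipped, C→slot 3, I skipped.
Slots: [1:B] [2:A] [3:C] [4:G]
Profit = 71 + 72 + 34 + 79 = 256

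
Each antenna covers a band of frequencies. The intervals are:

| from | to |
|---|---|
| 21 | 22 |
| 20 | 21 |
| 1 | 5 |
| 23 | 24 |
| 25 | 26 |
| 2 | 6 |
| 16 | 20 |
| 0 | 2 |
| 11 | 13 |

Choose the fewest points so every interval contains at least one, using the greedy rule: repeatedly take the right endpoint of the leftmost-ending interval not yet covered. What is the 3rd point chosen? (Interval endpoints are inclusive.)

By right end: [0,2]  [1,5]  [2,6]  [11,13]  [16,20]  [20,21]  [21,22]  [23,24]  [25,26]
[0,2] uncovered → point at 2; [11,13] uncovered → point at 13; [16,20] uncovered → point at 20; [21,22] uncovered → point at 22; [23,24] uncovered → point at 24; [25,26] uncovered → point at 26.
Points: 2, 13, 20, 22, 24, 26 (6 total).

20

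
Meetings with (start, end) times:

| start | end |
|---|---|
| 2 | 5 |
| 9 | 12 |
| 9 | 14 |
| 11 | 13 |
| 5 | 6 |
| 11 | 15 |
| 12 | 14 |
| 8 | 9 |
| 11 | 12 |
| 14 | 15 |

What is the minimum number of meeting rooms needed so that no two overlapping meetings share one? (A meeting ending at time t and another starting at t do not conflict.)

Events (time:±→running): 2:+→1 5:-→0 5:+→1 6:-→0 8:+→1 9:-→0 9:+→1 9:+→2 11:+→3 11:+→4 11:+→5 … peak 5.

5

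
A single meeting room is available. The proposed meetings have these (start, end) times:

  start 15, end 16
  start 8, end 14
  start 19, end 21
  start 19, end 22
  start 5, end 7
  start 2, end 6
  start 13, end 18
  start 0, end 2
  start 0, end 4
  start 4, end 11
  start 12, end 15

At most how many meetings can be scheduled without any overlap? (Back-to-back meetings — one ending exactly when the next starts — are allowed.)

5

Greedy by earliest finish: after sorting by end time, pick each interval compatible with the last pick.
Sorted by end: (0,2)  (0,4)  (2,6)  (5,7)  (4,11)  (8,14)  (12,15)  (15,16)  (13,18)  (19,21)  (19,22)
take (0,2); skip (0,4); take (2,6); take (8,14); skip (12,15); take (15,16); take (19,21); skip (19,22).
Selected 5 meetings.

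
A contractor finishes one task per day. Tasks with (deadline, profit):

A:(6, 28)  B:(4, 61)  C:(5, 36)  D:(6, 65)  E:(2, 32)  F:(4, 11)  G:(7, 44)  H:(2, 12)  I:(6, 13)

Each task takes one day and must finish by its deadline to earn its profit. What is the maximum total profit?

Sort by profit descending; place each in the latest free slot ≤ its deadline.
Profit order: D=65 B=61 G=44 C=36 E=32 A=28 I=13 H=12 F=11
Assign: D→slot 6, B→slot 4, G→slot 7, C→slot 5, E→slot 2, A→slot 3, I→slot 1, H skipped, F skipped.
Slots: [1:I] [2:E] [3:A] [4:B] [5:C] [6:D] [7:G]
Profit = 13 + 32 + 28 + 61 + 36 + 65 + 44 = 279

279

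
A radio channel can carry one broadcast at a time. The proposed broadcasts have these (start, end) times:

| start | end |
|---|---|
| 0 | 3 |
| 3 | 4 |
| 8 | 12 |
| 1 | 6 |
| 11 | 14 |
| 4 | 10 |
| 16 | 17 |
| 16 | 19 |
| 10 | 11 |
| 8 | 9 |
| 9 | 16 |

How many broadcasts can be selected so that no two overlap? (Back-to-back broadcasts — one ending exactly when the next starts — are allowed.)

6

By end time: (0,3), (3,4), (1,6), (8,9), (4,10), (10,11), (8,12), (11,14), (9,16), (16,17), (16,19).
Pick (0,3); next start ≥ 3 → (3,4); next start ≥ 4 → (8,9); next start ≥ 9 → (10,11); next start ≥ 11 → (11,14); next start ≥ 14 → (16,17).
Selected 6 broadcasts.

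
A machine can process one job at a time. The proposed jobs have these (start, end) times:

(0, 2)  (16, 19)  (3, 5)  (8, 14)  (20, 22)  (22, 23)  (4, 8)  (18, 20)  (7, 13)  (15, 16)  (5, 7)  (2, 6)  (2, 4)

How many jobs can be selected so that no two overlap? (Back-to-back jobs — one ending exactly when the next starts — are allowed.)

8

By end time: (0,2), (2,4), (3,5), (2,6), (5,7), (4,8), (7,13), (8,14), (15,16), (16,19), (18,20), (20,22), (22,23).
Pick (0,2); next start ≥ 2 → (2,4); next start ≥ 4 → (5,7); next start ≥ 7 → (7,13); next start ≥ 13 → (15,16); next start ≥ 16 → (16,19); next start ≥ 19 → (20,22); next start ≥ 22 → (22,23).
Selected 8 jobs.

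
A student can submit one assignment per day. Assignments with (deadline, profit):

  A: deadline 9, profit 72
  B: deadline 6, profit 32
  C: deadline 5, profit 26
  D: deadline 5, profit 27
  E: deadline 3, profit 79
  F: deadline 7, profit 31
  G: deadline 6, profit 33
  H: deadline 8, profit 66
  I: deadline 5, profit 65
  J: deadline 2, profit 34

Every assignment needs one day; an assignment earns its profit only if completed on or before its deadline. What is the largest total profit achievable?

439

Sort by profit descending; place each in the latest free slot ≤ its deadline.
Profit order: E=79 A=72 H=66 I=65 J=34 G=33 B=32 F=31 D=27 C=26
Assign: E→slot 3, A→slot 9, H→slot 8, I→slot 5, J→slot 2, G→slot 6, B→slot 4, F→slot 7, D→slot 1, C skipped.
Slots: [1:D] [2:J] [3:E] [4:B] [5:I] [6:G] [7:F] [8:H] [9:A]
Profit = 27 + 34 + 79 + 32 + 65 + 33 + 31 + 66 + 72 = 439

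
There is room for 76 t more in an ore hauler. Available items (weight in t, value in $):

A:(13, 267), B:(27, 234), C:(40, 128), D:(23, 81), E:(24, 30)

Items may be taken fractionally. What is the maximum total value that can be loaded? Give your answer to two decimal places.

Sort by value per unit weight and fill in that order.
Order: A (267/13=20.54) > B (234/27=8.67) > D (81/23=3.52) > C (128/40=3.20) > E (30/24=1.25)
Fill: take A (13 @ 267) → take B (27 @ 234) → take D (23 @ 81) → take 13/40 of C → 41.60; 76/76 used.
Total value = 623.60

623.60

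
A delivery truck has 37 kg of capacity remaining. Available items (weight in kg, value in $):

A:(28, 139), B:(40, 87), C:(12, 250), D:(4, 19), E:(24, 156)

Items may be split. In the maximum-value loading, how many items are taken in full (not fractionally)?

2

Sort by value per unit weight and fill in that order.
Order: C (250/12=20.83) > E (156/24=6.50) > A (139/28=4.96) > D (19/4=4.75) > B (87/40=2.17)
Fill: take C (12 @ 250) → take E (24 @ 156) → take 1/28 of A → 4.96; 37/37 used.
2 item(s) taken whole; one partial (take 1/28 of A).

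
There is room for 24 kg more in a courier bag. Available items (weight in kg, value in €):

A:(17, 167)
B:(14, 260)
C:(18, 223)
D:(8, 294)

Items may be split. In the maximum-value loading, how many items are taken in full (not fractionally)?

Greedy by value/weight ratio, highest first.
Ratios (sorted): D 36.75, B 18.57, C 12.39, A 9.82
take D (8 @ 294); take B (14 @ 260); take 2/18 of C → 24.78. Capacity used 24/24.
2 item(s) taken whole; one partial (take 2/18 of C).

2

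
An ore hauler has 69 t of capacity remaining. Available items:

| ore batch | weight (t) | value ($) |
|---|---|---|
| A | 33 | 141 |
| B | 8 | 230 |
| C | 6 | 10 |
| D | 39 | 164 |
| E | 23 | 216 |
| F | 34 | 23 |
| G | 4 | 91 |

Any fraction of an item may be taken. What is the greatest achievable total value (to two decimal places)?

682.21

Sort by value per unit weight and fill in that order.
Ratios (sorted): B 28.75, G 22.75, E 9.39, A 4.27, D 4.21, C 1.67, F 0.68
take B (8 @ 230); take G (4 @ 91); take E (23 @ 216); take A (33 @ 141); take 1/39 of D → 4.21. Capacity used 69/69.
Total value = 682.21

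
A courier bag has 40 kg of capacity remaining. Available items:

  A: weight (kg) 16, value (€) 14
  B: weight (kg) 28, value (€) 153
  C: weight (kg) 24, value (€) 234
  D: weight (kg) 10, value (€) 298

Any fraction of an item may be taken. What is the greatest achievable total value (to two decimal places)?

Order: D (298/10=29.80) > C (234/24=9.75) > B (153/28=5.46) > A (14/16=0.88)
Fill: take D (10 @ 298) → take C (24 @ 234) → take 6/28 of B → 32.79; 40/40 used.
Total value = 564.79

564.79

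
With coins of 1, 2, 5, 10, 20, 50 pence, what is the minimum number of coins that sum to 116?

116 − 2×50→16 − 1×10→6 − 1×5→1 − 1×1→0
Total coins = 2 + 1 + 1 + 1 = 5

5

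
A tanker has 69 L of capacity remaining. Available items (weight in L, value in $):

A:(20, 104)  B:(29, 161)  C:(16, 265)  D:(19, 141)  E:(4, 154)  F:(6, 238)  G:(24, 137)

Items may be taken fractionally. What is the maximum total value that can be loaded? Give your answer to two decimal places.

Ratios (sorted): F 39.67, E 38.50, C 16.56, D 7.42, G 5.71, B 5.55, A 5.20
take F (6 @ 238); take E (4 @ 154); take C (16 @ 265); take D (19 @ 141); take G (24 @ 137). Capacity used 69/69.
Total value = 935.00

935.00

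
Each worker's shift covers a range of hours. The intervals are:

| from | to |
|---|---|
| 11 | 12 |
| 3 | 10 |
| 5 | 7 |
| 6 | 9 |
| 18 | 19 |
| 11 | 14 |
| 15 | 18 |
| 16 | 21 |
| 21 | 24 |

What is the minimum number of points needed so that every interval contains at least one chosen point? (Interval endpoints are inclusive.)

4

Process intervals by earliest right end; each time one isn't hit yet, stab at its right endpoint.
Sorted: [5,7] [6,9] [3,10] [11,12] [11,14] [15,18] [18,19] [16,21] [21,24]
{[5,7],[6,9],[3,10]} hit by 7; {[11,12],[11,14]} hit by 12; {[15,18],[18,19],[16,21]} hit by 18; {[21,24]} hit by 24.
Points: 7, 12, 18, 24 (4 total).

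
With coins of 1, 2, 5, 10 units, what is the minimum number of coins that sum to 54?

7

Greedy: take as many of the largest coin as possible, then repeat with the remainder.
54 − 5×10→4 − 2×2→0
Total coins = 5 + 2 = 7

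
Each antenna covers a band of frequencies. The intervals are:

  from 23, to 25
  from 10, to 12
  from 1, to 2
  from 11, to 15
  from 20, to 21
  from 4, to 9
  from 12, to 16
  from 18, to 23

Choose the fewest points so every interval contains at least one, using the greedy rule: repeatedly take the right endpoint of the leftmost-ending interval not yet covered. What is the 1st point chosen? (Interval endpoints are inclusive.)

Sorted: [1,2] [4,9] [10,12] [11,15] [12,16] [20,21] [18,23] [23,25]
{[1,2]} hit by 2; {[4,9]} hit by 9; {[10,12],[11,15],[12,16]} hit by 12; {[20,21],[18,23]} hit by 21; {[23,25]} hit by 25.
Points: 2, 9, 12, 21, 25 (5 total).

2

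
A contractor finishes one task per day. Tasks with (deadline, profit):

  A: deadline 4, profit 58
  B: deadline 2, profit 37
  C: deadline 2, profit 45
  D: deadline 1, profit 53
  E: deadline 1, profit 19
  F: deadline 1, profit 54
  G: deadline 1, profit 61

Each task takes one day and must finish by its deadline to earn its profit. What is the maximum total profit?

Take jobs in profit order; each goes to the latest open slot no later than its deadline.
Profit order: G=61 A=58 F=54 D=53 C=45 B=37 E=19
Assign: G→slot 1, A→slot 4, F skipped, D skipped, C→slot 2, B skipped, E skipped.
Slots: [1:G] [2:C] [4:A]
Profit = 61 + 45 + 58 = 164

164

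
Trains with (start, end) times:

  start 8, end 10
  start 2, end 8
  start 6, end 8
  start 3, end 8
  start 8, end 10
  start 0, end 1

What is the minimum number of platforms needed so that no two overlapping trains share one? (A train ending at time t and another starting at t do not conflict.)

3

Events (time:±→running): 0:+→1 1:-→0 2:+→1 3:+→2 6:+→3 … peak 3.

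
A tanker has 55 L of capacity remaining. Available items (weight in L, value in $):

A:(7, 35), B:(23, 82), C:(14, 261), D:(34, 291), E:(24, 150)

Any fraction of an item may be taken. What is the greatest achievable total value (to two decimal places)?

595.75

Ratios (sorted): C 18.64, D 8.56, E 6.25, A 5.00, B 3.57
take C (14 @ 261); take D (34 @ 291); take 7/24 of E → 43.75. Capacity used 55/55.
Total value = 595.75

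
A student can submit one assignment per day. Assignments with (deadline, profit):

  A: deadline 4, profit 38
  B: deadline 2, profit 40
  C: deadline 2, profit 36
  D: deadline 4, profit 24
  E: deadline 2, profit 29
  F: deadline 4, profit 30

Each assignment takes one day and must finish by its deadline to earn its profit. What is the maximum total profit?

144

By profit: B(d2,40), A(d4,38), C(d2,36), F(d4,30), E(d2,29), D(d4,24)
B→slot 2; A→slot 4; C→slot 1; F→slot 3; E skipped; D skipped.
Profit = 36 + 40 + 30 + 38 = 144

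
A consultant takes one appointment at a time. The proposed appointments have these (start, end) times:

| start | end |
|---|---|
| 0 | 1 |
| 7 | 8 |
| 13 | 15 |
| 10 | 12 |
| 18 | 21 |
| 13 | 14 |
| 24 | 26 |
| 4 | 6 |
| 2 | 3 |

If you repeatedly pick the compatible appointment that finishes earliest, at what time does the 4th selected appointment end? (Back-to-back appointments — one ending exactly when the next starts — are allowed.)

8

Sort by end time and greedily take each interval whose start is ≥ the last chosen end.
By end time: (0,1), (2,3), (4,6), (7,8), (10,12), (13,14), (13,15), (18,21), (24,26).
Pick (0,1); next start ≥ 1 → (2,3); next start ≥ 3 → (4,6); next start ≥ 6 → (7,8); next start ≥ 8 → (10,12); next start ≥ 12 → (13,14); next start ≥ 14 → (18,21); next start ≥ 21 → (24,26).
Selected: (0,1) (2,3) (4,6) (7,8) (10,12) (13,14) (18,21) (24,26)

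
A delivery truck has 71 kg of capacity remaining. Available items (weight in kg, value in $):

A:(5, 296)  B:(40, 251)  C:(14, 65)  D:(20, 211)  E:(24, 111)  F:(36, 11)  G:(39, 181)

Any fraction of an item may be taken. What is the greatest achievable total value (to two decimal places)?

785.86

Greedy by value/weight ratio, highest first.
Ratios (sorted): A 59.20, D 10.55, B 6.28, C 4.64, G 4.64, E 4.62, F 0.31
take A (5 @ 296); take D (20 @ 211); take B (40 @ 251); take 6/14 of C → 27.86. Capacity used 71/71.
Total value = 785.86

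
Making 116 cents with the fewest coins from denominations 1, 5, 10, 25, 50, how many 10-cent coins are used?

1

116 − 2×50→16 − 1×10→6 − 1×5→1 − 1×1→0
Count of 10: 1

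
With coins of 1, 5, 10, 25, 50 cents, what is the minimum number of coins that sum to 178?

7

Use the largest denomination that fits, subtract, and repeat.
178 − 3×50→28 − 1×25→3 − 3×1→0
Total coins = 3 + 1 + 3 = 7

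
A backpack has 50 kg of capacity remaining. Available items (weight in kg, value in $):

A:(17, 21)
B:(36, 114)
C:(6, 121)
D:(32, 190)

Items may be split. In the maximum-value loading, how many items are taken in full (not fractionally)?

Order: C (121/6=20.17) > D (190/32=5.94) > B (114/36=3.17) > A (21/17=1.24)
Fill: take C (6 @ 121) → take D (32 @ 190) → take 12/36 of B → 38.00; 50/50 used.
2 item(s) taken whole; one partial (take 12/36 of B).

2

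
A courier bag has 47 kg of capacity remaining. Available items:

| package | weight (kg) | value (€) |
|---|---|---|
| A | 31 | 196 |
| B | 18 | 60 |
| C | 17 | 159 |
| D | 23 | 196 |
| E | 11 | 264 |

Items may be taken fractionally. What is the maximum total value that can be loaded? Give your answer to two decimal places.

Sort by value per unit weight and fill in that order.
Ratios (sorted): E 24.00, C 9.35, D 8.52, A 6.32, B 3.33
take E (11 @ 264); take C (17 @ 159); take 19/23 of D → 161.91. Capacity used 47/47.
Total value = 584.91

584.91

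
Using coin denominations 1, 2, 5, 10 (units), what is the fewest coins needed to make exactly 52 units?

Greedy: take as many of the largest coin as possible, then repeat with the remainder.
52 = 5×10 + 1×2
Total coins = 5 + 1 = 6

6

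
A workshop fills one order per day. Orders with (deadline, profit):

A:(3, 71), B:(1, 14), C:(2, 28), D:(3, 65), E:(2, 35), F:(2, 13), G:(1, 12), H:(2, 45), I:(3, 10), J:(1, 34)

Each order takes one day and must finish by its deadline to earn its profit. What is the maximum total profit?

Take jobs in profit order; each goes to the latest open slot no later than its deadline.
By profit: A(d3,71), D(d3,65), H(d2,45), E(d2,35), J(d1,34), C(d2,28), B(d1,14), F(d2,13), G(d1,12), I(d3,10)
A→slot 3; D→slot 2; H→slot 1; E skipped; J skipped; C skipped; B skipped; F skipped; G skipped; I skipped.
Profit = 45 + 65 + 71 = 181

181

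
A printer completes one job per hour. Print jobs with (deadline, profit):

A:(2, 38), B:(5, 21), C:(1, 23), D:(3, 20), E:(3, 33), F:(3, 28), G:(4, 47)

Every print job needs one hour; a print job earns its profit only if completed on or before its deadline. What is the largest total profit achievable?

167

Take jobs in profit order; each goes to the latest open slot no later than its deadline.
By profit: G(d4,47), A(d2,38), E(d3,33), F(d3,28), C(d1,23), B(d5,21), D(d3,20)
G→slot 4; A→slot 2; E→slot 3; F→slot 1; C skipped; B→slot 5; D skipped.
Profit = 28 + 38 + 33 + 47 + 21 = 167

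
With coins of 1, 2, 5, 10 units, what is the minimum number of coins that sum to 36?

36 = 3×10 + 1×5 + 1×1
Total coins = 3 + 1 + 1 = 5

5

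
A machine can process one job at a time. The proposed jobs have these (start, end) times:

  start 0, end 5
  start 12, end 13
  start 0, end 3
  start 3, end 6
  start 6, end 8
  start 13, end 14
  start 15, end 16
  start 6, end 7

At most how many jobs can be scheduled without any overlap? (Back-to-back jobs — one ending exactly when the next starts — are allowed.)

6

By end time: (0,3), (0,5), (3,6), (6,7), (6,8), (12,13), (13,14), (15,16).
Pick (0,3); next start ≥ 3 → (3,6); next start ≥ 6 → (6,7); next start ≥ 7 → (12,13); next start ≥ 13 → (13,14); next start ≥ 14 → (15,16).
Selected 6 jobs.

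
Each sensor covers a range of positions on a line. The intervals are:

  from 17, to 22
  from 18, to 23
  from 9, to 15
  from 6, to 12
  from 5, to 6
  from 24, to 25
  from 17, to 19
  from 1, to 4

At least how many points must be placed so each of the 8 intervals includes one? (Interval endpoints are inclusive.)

Sort by right endpoint; whenever an interval is uncovered, place a point at its right end.
By right end: [1,4]  [5,6]  [6,12]  [9,15]  [17,19]  [17,22]  [18,23]  [24,25]
[1,4] uncovered → point at 4; [5,6] uncovered → point at 6; [9,15] uncovered → point at 15; [17,19] uncovered → point at 19; [24,25] uncovered → point at 25.
Points: 4, 6, 15, 19, 25 (5 total).

5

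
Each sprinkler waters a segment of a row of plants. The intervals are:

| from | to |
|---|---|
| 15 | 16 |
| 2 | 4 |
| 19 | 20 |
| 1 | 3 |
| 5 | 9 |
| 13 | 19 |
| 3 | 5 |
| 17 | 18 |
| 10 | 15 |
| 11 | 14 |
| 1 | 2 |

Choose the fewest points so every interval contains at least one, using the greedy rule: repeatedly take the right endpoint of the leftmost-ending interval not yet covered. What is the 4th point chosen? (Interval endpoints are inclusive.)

16

Sort by right endpoint; whenever an interval is uncovered, place a point at its right end.
Sorted: [1,2] [1,3] [2,4] [3,5] [5,9] [11,14] [10,15] [15,16] [17,18] [13,19] [19,20]
{[1,2],[1,3],[2,4]} hit by 2; {[3,5],[5,9]} hit by 5; {[11,14],[10,15]} hit by 14; {[15,16]} hit by 16; {[17,18],[13,19]} hit by 18; {[19,20]} hit by 20.
Points: 2, 5, 14, 16, 18, 20 (6 total).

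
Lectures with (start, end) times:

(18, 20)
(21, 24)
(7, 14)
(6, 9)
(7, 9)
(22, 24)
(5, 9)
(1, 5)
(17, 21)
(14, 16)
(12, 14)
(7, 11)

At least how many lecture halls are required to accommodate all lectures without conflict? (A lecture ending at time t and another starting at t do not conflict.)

starts: [1, 5, 6, 7, 7, 7, 12, 14, 17, 18, 21, 22]
ends:   [5, 9, 9, 9, 11, 14, 14, 16, 20, 21, 24, 24]
s1→1 e5→0 s5→1 s6→2 s7→3 s7→4 s7→5  — peak 5.

5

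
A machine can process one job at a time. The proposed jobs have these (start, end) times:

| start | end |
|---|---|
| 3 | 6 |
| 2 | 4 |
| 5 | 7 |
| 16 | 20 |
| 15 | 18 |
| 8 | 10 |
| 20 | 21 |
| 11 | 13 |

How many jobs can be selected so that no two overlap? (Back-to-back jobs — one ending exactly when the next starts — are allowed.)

Sorted by end: (2,4)  (3,6)  (5,7)  (8,10)  (11,13)  (15,18)  (16,20)  (20,21)
take (2,4); take (5,7); take (8,10); take (11,13); take (15,18); take (20,21).
Selected 6 jobs.

6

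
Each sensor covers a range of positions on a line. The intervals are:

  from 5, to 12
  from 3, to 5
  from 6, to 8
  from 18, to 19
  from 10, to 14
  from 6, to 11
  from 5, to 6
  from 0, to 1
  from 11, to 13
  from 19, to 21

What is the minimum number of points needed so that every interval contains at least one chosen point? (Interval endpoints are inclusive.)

Sort by right endpoint; whenever an interval is uncovered, place a point at its right end.
Sorted: [0,1] [3,5] [5,6] [6,8] [6,11] [5,12] [11,13] [10,14] [18,19] [19,21]
{[0,1]} hit by 1; {[3,5],[5,6]} hit by 5; {[6,8],[6,11],[5,12]} hit by 8; {[11,13],[10,14]} hit by 13; {[18,19],[19,21]} hit by 19.
Points: 1, 5, 8, 13, 19 (5 total).

5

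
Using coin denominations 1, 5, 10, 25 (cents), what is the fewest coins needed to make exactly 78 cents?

6

78 = 3×25 + 3×1
Total coins = 3 + 3 = 6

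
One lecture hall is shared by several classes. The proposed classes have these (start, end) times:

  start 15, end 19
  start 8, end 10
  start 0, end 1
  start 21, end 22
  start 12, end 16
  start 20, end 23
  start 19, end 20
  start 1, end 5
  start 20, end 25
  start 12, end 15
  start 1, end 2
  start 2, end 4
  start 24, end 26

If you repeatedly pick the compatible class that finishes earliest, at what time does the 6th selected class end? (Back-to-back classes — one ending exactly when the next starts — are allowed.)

19

By end time: (0,1), (1,2), (2,4), (1,5), (8,10), (12,15), (12,16), (15,19), (19,20), (21,22), (20,23), (20,25), (24,26).
Pick (0,1); next start ≥ 1 → (1,2); next start ≥ 2 → (2,4); next start ≥ 4 → (8,10); next start ≥ 10 → (12,15); next start ≥ 15 → (15,19); next start ≥ 19 → (19,20); next start ≥ 20 → (21,22); next start ≥ 22 → (24,26).
Selected: (0,1) (1,2) (2,4) (8,10) (12,15) (15,19) (19,20) (21,22) (24,26)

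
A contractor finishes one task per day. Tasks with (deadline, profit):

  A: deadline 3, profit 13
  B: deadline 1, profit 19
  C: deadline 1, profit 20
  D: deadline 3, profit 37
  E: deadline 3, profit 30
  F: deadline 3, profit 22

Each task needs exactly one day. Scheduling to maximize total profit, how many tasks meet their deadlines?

Take jobs in profit order; each goes to the latest open slot no later than its deadline.
Profit order: D=37 E=30 F=22 C=20 B=19 A=13
Assign: D→slot 3, E→slot 2, F→slot 1, C skipped, B skipped, A skipped.
Slots: [1:F] [2:E] [3:D]
3 of 6 scheduled.

3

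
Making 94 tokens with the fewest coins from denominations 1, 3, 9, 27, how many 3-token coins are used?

1

94 = 3×27 + 1×9 + 1×3 + 1×1
Count of 3: 1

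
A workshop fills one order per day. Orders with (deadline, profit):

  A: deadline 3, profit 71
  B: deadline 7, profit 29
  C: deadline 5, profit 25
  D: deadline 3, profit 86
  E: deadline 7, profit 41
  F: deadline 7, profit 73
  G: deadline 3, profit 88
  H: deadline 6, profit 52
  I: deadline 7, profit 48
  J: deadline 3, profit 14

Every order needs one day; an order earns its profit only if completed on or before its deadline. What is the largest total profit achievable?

459

Profit order: G=88 D=86 F=73 A=71 H=52 I=48 E=41 B=29 C=25 J=14
Assign: G→slot 3, D→slot 2, F→slot 7, A→slot 1, H→slot 6, I→slot 5, E→slot 4, B skipped, C skipped, J skipped.
Slots: [1:A] [2:D] [3:G] [4:E] [5:I] [6:H] [7:F]
Profit = 71 + 86 + 88 + 41 + 48 + 52 + 73 = 459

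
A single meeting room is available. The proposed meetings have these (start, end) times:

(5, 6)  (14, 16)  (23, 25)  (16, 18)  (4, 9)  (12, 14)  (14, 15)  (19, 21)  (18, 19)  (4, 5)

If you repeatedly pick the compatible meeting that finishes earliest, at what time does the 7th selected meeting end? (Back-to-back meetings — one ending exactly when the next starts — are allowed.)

Sorted by end: (4,5)  (5,6)  (4,9)  (12,14)  (14,15)  (14,16)  (16,18)  (18,19)  (19,21)  (23,25)
take (4,5); take (5,6); take (12,14); take (14,15); take (16,18); take (18,19); take (19,21); take (23,25).
Selected: (4,5) (5,6) (12,14) (14,15) (16,18) (18,19) (19,21) (23,25)

21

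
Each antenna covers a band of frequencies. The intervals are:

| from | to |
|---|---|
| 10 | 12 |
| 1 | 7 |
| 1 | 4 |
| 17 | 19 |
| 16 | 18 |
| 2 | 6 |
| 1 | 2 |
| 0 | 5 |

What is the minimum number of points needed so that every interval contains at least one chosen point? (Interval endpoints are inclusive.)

3

Sort by right endpoint; whenever an interval is uncovered, place a point at its right end.
Sorted: [1,2] [1,4] [0,5] [2,6] [1,7] [10,12] [16,18] [17,19]
{[1,2],[1,4],[0,5],[2,6],[1,7]} hit by 2; {[10,12]} hit by 12; {[16,18],[17,19]} hit by 18.
Points: 2, 12, 18 (3 total).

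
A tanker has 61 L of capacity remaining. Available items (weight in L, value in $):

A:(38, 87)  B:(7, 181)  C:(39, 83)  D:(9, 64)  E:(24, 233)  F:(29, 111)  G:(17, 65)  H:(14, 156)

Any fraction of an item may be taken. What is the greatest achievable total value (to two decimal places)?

Ratios (sorted): B 25.86, H 11.14, E 9.71, D 7.11, F 3.83, G 3.82, A 2.29, C 2.13
take B (7 @ 181); take H (14 @ 156); take E (24 @ 233); take D (9 @ 64); take 7/29 of F → 26.79. Capacity used 61/61.
Total value = 660.79

660.79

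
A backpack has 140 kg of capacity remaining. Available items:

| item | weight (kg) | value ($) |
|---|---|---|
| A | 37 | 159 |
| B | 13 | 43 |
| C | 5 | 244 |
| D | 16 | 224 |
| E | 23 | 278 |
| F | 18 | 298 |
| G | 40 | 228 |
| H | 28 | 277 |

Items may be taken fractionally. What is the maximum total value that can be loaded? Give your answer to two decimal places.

Sort by value per unit weight and fill in that order.
Ratios (sorted): C 48.80, F 16.56, D 14.00, E 12.09, H 9.89, G 5.70, A 4.30, B 3.31
take C (5 @ 244); take F (18 @ 298); take D (16 @ 224); take E (23 @ 278); take H (28 @ 277); take G (40 @ 228); take 10/37 of A → 42.97. Capacity used 140/140.
Total value = 1591.97

1591.97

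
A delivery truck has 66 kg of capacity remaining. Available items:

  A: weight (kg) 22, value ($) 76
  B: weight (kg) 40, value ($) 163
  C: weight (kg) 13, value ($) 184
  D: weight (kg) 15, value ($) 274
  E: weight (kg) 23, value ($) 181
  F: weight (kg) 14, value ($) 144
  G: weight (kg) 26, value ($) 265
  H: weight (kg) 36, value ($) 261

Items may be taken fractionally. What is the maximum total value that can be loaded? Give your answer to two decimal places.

846.62

Order: D (274/15=18.27) > C (184/13=14.15) > F (144/14=10.29) > G (265/26=10.19) > E (181/23=7.87) > H (261/36=7.25) > B (163/40=4.08) > A (76/22=3.45)
Fill: take D (15 @ 274) → take C (13 @ 184) → take F (14 @ 144) → take 24/26 of G → 244.62; 66/66 used.
Total value = 846.62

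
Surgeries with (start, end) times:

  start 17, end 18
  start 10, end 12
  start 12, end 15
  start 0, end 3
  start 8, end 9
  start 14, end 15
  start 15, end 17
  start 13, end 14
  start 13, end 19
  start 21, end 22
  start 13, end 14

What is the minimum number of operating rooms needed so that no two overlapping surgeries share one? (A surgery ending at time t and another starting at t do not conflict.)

4

Count concurrent intervals with a sweep; the peak is the room count.
starts: [0, 8, 10, 12, 13, 13, 13, 14, 15, 17, 21]
ends:   [3, 9, 12, 14, 14, 15, 15, 17, 18, 19, 22]
s0→1 e3→0 s8→1 e9→0 s10→1 e12→0 s12→1 s13→2 s13→3 s13→4  — peak 4.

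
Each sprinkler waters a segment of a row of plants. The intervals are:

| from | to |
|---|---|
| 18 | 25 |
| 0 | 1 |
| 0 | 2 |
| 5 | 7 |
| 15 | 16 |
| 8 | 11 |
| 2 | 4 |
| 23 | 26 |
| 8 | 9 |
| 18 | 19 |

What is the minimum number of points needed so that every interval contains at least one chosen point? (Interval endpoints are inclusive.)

Sorted: [0,1] [0,2] [2,4] [5,7] [8,9] [8,11] [15,16] [18,19] [18,25] [23,26]
{[0,1],[0,2]} hit by 1; {[2,4]} hit by 4; {[5,7]} hit by 7; {[8,9],[8,11]} hit by 9; {[15,16]} hit by 16; {[18,19],[18,25]} hit by 19; {[23,26]} hit by 26.
Points: 1, 4, 7, 9, 16, 19, 26 (7 total).

7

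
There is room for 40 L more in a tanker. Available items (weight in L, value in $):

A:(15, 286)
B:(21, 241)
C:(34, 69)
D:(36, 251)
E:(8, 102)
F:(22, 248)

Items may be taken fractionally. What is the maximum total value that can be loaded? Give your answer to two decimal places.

Sort by value per unit weight and fill in that order.
Ratios (sorted): A 19.07, E 12.75, B 11.48, F 11.27, D 6.97, C 2.03
take A (15 @ 286); take E (8 @ 102); take 17/21 of B → 195.10. Capacity used 40/40.
Total value = 583.10

583.10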